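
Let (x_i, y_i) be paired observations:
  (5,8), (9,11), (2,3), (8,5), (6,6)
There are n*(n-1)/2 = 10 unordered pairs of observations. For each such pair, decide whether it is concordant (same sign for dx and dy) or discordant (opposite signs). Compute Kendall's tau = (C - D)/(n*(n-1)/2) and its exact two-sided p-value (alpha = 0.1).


Step 1: Enumerate the 10 unordered pairs (i,j) with i<j and classify each by sign(x_j-x_i) * sign(y_j-y_i).
  (1,2):dx=+4,dy=+3->C; (1,3):dx=-3,dy=-5->C; (1,4):dx=+3,dy=-3->D; (1,5):dx=+1,dy=-2->D
  (2,3):dx=-7,dy=-8->C; (2,4):dx=-1,dy=-6->C; (2,5):dx=-3,dy=-5->C; (3,4):dx=+6,dy=+2->C
  (3,5):dx=+4,dy=+3->C; (4,5):dx=-2,dy=+1->D
Step 2: C = 7, D = 3, total pairs = 10.
Step 3: tau = (C - D)/(n(n-1)/2) = (7 - 3)/10 = 0.400000.
Step 4: Exact two-sided p-value (enumerate n! = 120 permutations of y under H0): p = 0.483333.
Step 5: alpha = 0.1. fail to reject H0.

tau_b = 0.4000 (C=7, D=3), p = 0.483333, fail to reject H0.


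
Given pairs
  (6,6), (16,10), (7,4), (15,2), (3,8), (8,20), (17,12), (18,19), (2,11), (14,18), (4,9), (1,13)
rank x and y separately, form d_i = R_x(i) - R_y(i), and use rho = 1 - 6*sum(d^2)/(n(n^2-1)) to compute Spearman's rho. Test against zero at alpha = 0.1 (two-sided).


Step 1: Rank x and y separately (midranks; no ties here).
rank(x): 6->5, 16->10, 7->6, 15->9, 3->3, 8->7, 17->11, 18->12, 2->2, 14->8, 4->4, 1->1
rank(y): 6->3, 10->6, 4->2, 2->1, 8->4, 20->12, 12->8, 19->11, 11->7, 18->10, 9->5, 13->9
Step 2: d_i = R_x(i) - R_y(i); compute d_i^2.
  (5-3)^2=4, (10-6)^2=16, (6-2)^2=16, (9-1)^2=64, (3-4)^2=1, (7-12)^2=25, (11-8)^2=9, (12-11)^2=1, (2-7)^2=25, (8-10)^2=4, (4-5)^2=1, (1-9)^2=64
sum(d^2) = 230.
Step 3: rho = 1 - 6*230 / (12*(12^2 - 1)) = 1 - 1380/1716 = 0.195804.
Step 4: Under H0, t = rho * sqrt((n-2)/(1-rho^2)) = 0.6314 ~ t(10).
Step 5: Two-sided p-value from the t-distribution with 10 df = 0.541936.
Step 6: alpha = 0.1. fail to reject H0.

rho = 0.1958, p = 0.541936, fail to reject H0 at alpha = 0.1.


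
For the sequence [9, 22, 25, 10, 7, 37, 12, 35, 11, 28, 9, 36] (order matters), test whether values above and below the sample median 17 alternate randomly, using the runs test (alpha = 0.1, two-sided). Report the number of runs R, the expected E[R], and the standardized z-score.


Step 1: Compute median = 17; label A = above, B = below.
Labels in order: BAABBABABABA  (n_A = 6, n_B = 6)
Step 2: Count runs R = 10.
Step 3: Under H0 (random ordering), E[R] = 2*n_A*n_B/(n_A+n_B) + 1 = 2*6*6/12 + 1 = 7.0000.
        Var[R] = 2*n_A*n_B*(2*n_A*n_B - n_A - n_B) / ((n_A+n_B)^2 * (n_A+n_B-1)) = 4320/1584 = 2.7273.
        SD[R] = 1.6514.
Step 4: Continuity-corrected z = (R - 0.5 - E[R]) / SD[R] = (10 - 0.5 - 7.0000) / 1.6514 = 1.5138.
Step 5: Two-sided p-value via normal approximation = 2*(1 - Phi(|z|)) = 0.130070.
Step 6: alpha = 0.1. fail to reject H0.

R = 10, z = 1.5138, p = 0.130070, fail to reject H0.


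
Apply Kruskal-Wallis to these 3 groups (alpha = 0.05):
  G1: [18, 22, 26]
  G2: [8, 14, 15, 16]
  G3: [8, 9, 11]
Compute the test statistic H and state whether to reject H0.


Step 1: Combine all N = 10 observations and assign midranks.
sorted (value, group, rank): (8,G2,1.5), (8,G3,1.5), (9,G3,3), (11,G3,4), (14,G2,5), (15,G2,6), (16,G2,7), (18,G1,8), (22,G1,9), (26,G1,10)
Step 2: Sum ranks within each group.
R_1 = 27 (n_1 = 3)
R_2 = 19.5 (n_2 = 4)
R_3 = 8.5 (n_3 = 3)
Step 3: H = 12/(N(N+1)) * sum(R_i^2/n_i) - 3(N+1)
     = 12/(10*11) * (27^2/3 + 19.5^2/4 + 8.5^2/3) - 3*11
     = 0.109091 * 362.146 - 33
     = 6.506818.
Step 4: Ties present; correction factor C = 1 - 6/(10^3 - 10) = 0.993939. Corrected H = 6.506818 / 0.993939 = 6.546494.
Step 5: Under H0, H ~ chi^2(2); p-value = 0.037883.
Step 6: alpha = 0.05. reject H0.

H = 6.5465, df = 2, p = 0.037883, reject H0.


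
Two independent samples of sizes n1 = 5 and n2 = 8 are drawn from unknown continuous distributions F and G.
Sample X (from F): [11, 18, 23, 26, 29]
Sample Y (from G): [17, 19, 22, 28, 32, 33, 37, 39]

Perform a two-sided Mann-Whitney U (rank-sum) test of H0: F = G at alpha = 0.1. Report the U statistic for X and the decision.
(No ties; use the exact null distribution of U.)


Step 1: Combine and sort all 13 observations; assign midranks.
sorted (value, group): (11,X), (17,Y), (18,X), (19,Y), (22,Y), (23,X), (26,X), (28,Y), (29,X), (32,Y), (33,Y), (37,Y), (39,Y)
ranks: 11->1, 17->2, 18->3, 19->4, 22->5, 23->6, 26->7, 28->8, 29->9, 32->10, 33->11, 37->12, 39->13
Step 2: Rank sum for X: R1 = 1 + 3 + 6 + 7 + 9 = 26.
Step 3: U_X = R1 - n1(n1+1)/2 = 26 - 5*6/2 = 26 - 15 = 11.
       U_Y = n1*n2 - U_X = 40 - 11 = 29.
Step 4: No ties, so the exact null distribution of U (based on enumerating the C(13,5) = 1287 equally likely rank assignments) gives the two-sided p-value.
Step 5: p-value = 0.222222; compare to alpha = 0.1. fail to reject H0.

U_X = 11, p = 0.222222, fail to reject H0 at alpha = 0.1.


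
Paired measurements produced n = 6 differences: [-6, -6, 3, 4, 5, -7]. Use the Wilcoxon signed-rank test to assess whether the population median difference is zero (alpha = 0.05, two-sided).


Step 1: Drop any zero differences (none here) and take |d_i|.
|d| = [6, 6, 3, 4, 5, 7]
Step 2: Midrank |d_i| (ties get averaged ranks).
ranks: |6|->4.5, |6|->4.5, |3|->1, |4|->2, |5|->3, |7|->6
Step 3: Attach original signs; sum ranks with positive sign and with negative sign.
W+ = 1 + 2 + 3 = 6
W- = 4.5 + 4.5 + 6 = 15
(Check: W+ + W- = 21 should equal n(n+1)/2 = 21.)
Step 4: Test statistic W = min(W+, W-) = 6.
Step 5: Ties in |d|, so use the tie-corrected normal approximation.
        E[W] = n(n+1)/4 = 6*7/4 = 10.5.
        Tie groups: |d|=6 (t=2); sum(t^3 - t) = 6.
        Var[W] = n(n+1)(2n+1)/24 - sum(t^3-t)/48 = 546/24 - 6/48 = 22.625.
        z = (W - E[W]) / sqrt(Var[W]) = (6 - 10.5) / 4.7566 = -0.9461.
        Two-sided p = 2*Phi(z) = 0.344118.
Step 6: alpha = 0.05. fail to reject H0.

W+ = 6, W- = 15, W = min = 6, p = 0.344118, fail to reject H0.


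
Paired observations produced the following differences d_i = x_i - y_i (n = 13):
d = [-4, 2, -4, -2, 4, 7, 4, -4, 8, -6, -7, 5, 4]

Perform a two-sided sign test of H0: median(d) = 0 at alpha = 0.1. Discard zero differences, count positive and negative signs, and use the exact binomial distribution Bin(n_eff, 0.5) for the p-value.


Step 1: Discard zero differences. Original n = 13; n_eff = number of nonzero differences = 13.
Nonzero differences (with sign): -4, +2, -4, -2, +4, +7, +4, -4, +8, -6, -7, +5, +4
Step 2: Count signs: positive = 7, negative = 6.
Step 3: Under H0: P(positive) = 0.5, so the number of positives S ~ Bin(13, 0.5).
Step 4: Two-sided exact p-value = sum of Bin(13,0.5) probabilities at or below the observed probability = 1.000000.
Step 5: alpha = 0.1. fail to reject H0.

n_eff = 13, pos = 7, neg = 6, p = 1.000000, fail to reject H0.


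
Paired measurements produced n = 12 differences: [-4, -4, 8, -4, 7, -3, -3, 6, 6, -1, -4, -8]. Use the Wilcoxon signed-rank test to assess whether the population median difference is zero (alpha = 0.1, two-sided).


Step 1: Drop any zero differences (none here) and take |d_i|.
|d| = [4, 4, 8, 4, 7, 3, 3, 6, 6, 1, 4, 8]
Step 2: Midrank |d_i| (ties get averaged ranks).
ranks: |4|->5.5, |4|->5.5, |8|->11.5, |4|->5.5, |7|->10, |3|->2.5, |3|->2.5, |6|->8.5, |6|->8.5, |1|->1, |4|->5.5, |8|->11.5
Step 3: Attach original signs; sum ranks with positive sign and with negative sign.
W+ = 11.5 + 10 + 8.5 + 8.5 = 38.5
W- = 5.5 + 5.5 + 5.5 + 2.5 + 2.5 + 1 + 5.5 + 11.5 = 39.5
(Check: W+ + W- = 78 should equal n(n+1)/2 = 78.)
Step 4: Test statistic W = min(W+, W-) = 38.5.
Step 5: Ties in |d|, so use the tie-corrected normal approximation.
        E[W] = n(n+1)/4 = 12*13/4 = 39.
        Tie groups: |d|=3 (t=2), |d|=4 (t=4), |d|=6 (t=2), |d|=8 (t=2); sum(t^3 - t) = 78.
        Var[W] = n(n+1)(2n+1)/24 - sum(t^3-t)/48 = 3900/24 - 78/48 = 160.875.
        z = (W - E[W]) / sqrt(Var[W]) = (38.5 - 39) / 12.6837 = -0.0394.
        Two-sided p = 2*Phi(z) = 0.968555.
Step 6: alpha = 0.1. fail to reject H0.

W+ = 38.5, W- = 39.5, W = min = 38.5, p = 0.968555, fail to reject H0.


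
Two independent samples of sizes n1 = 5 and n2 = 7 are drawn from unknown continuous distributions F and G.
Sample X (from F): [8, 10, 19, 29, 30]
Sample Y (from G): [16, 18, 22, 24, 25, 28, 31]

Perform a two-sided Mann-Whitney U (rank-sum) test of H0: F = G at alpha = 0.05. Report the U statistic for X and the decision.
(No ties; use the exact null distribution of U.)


Step 1: Combine and sort all 12 observations; assign midranks.
sorted (value, group): (8,X), (10,X), (16,Y), (18,Y), (19,X), (22,Y), (24,Y), (25,Y), (28,Y), (29,X), (30,X), (31,Y)
ranks: 8->1, 10->2, 16->3, 18->4, 19->5, 22->6, 24->7, 25->8, 28->9, 29->10, 30->11, 31->12
Step 2: Rank sum for X: R1 = 1 + 2 + 5 + 10 + 11 = 29.
Step 3: U_X = R1 - n1(n1+1)/2 = 29 - 5*6/2 = 29 - 15 = 14.
       U_Y = n1*n2 - U_X = 35 - 14 = 21.
Step 4: No ties, so the exact null distribution of U (based on enumerating the C(12,5) = 792 equally likely rank assignments) gives the two-sided p-value.
Step 5: p-value = 0.638889; compare to alpha = 0.05. fail to reject H0.

U_X = 14, p = 0.638889, fail to reject H0 at alpha = 0.05.


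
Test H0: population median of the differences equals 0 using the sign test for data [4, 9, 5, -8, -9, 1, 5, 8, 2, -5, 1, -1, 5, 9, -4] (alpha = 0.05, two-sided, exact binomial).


Step 1: Discard zero differences. Original n = 15; n_eff = number of nonzero differences = 15.
Nonzero differences (with sign): +4, +9, +5, -8, -9, +1, +5, +8, +2, -5, +1, -1, +5, +9, -4
Step 2: Count signs: positive = 10, negative = 5.
Step 3: Under H0: P(positive) = 0.5, so the number of positives S ~ Bin(15, 0.5).
Step 4: Two-sided exact p-value = sum of Bin(15,0.5) probabilities at or below the observed probability = 0.301758.
Step 5: alpha = 0.05. fail to reject H0.

n_eff = 15, pos = 10, neg = 5, p = 0.301758, fail to reject H0.


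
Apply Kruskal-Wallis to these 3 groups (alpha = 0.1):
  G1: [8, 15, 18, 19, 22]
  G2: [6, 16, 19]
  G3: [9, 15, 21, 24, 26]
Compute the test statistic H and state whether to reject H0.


Step 1: Combine all N = 13 observations and assign midranks.
sorted (value, group, rank): (6,G2,1), (8,G1,2), (9,G3,3), (15,G1,4.5), (15,G3,4.5), (16,G2,6), (18,G1,7), (19,G1,8.5), (19,G2,8.5), (21,G3,10), (22,G1,11), (24,G3,12), (26,G3,13)
Step 2: Sum ranks within each group.
R_1 = 33 (n_1 = 5)
R_2 = 15.5 (n_2 = 3)
R_3 = 42.5 (n_3 = 5)
Step 3: H = 12/(N(N+1)) * sum(R_i^2/n_i) - 3(N+1)
     = 12/(13*14) * (33^2/5 + 15.5^2/3 + 42.5^2/5) - 3*14
     = 0.065934 * 659.133 - 42
     = 1.459341.
Step 4: Ties present; correction factor C = 1 - 12/(13^3 - 13) = 0.994505. Corrected H = 1.459341 / 0.994505 = 1.467403.
Step 5: Under H0, H ~ chi^2(2); p-value = 0.480128.
Step 6: alpha = 0.1. fail to reject H0.

H = 1.4674, df = 2, p = 0.480128, fail to reject H0.


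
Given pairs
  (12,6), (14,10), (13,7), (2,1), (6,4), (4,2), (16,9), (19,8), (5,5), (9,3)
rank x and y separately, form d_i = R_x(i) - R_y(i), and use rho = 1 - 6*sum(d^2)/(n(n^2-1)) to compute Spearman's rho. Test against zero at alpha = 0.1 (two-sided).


Step 1: Rank x and y separately (midranks; no ties here).
rank(x): 12->6, 14->8, 13->7, 2->1, 6->4, 4->2, 16->9, 19->10, 5->3, 9->5
rank(y): 6->6, 10->10, 7->7, 1->1, 4->4, 2->2, 9->9, 8->8, 5->5, 3->3
Step 2: d_i = R_x(i) - R_y(i); compute d_i^2.
  (6-6)^2=0, (8-10)^2=4, (7-7)^2=0, (1-1)^2=0, (4-4)^2=0, (2-2)^2=0, (9-9)^2=0, (10-8)^2=4, (3-5)^2=4, (5-3)^2=4
sum(d^2) = 16.
Step 3: rho = 1 - 6*16 / (10*(10^2 - 1)) = 1 - 96/990 = 0.903030.
Step 4: Under H0, t = rho * sqrt((n-2)/(1-rho^2)) = 5.9457 ~ t(8).
Step 5: Two-sided p-value from the t-distribution with 8 df = 0.000344.
Step 6: alpha = 0.1. reject H0.

rho = 0.9030, p = 0.000344, reject H0 at alpha = 0.1.


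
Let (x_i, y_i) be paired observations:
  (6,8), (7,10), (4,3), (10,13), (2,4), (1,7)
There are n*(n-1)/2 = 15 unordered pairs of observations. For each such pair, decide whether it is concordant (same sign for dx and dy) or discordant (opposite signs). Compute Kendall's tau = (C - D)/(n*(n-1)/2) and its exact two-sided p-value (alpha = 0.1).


Step 1: Enumerate the 15 unordered pairs (i,j) with i<j and classify each by sign(x_j-x_i) * sign(y_j-y_i).
  (1,2):dx=+1,dy=+2->C; (1,3):dx=-2,dy=-5->C; (1,4):dx=+4,dy=+5->C; (1,5):dx=-4,dy=-4->C
  (1,6):dx=-5,dy=-1->C; (2,3):dx=-3,dy=-7->C; (2,4):dx=+3,dy=+3->C; (2,5):dx=-5,dy=-6->C
  (2,6):dx=-6,dy=-3->C; (3,4):dx=+6,dy=+10->C; (3,5):dx=-2,dy=+1->D; (3,6):dx=-3,dy=+4->D
  (4,5):dx=-8,dy=-9->C; (4,6):dx=-9,dy=-6->C; (5,6):dx=-1,dy=+3->D
Step 2: C = 12, D = 3, total pairs = 15.
Step 3: tau = (C - D)/(n(n-1)/2) = (12 - 3)/15 = 0.600000.
Step 4: Exact two-sided p-value (enumerate n! = 720 permutations of y under H0): p = 0.136111.
Step 5: alpha = 0.1. fail to reject H0.

tau_b = 0.6000 (C=12, D=3), p = 0.136111, fail to reject H0.


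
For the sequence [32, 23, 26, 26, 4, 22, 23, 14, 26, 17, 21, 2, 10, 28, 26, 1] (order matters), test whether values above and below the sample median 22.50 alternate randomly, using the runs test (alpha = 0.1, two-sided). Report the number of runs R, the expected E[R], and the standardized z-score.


Step 1: Compute median = 22.50; label A = above, B = below.
Labels in order: AAAABBABABBBBAAB  (n_A = 8, n_B = 8)
Step 2: Count runs R = 8.
Step 3: Under H0 (random ordering), E[R] = 2*n_A*n_B/(n_A+n_B) + 1 = 2*8*8/16 + 1 = 9.0000.
        Var[R] = 2*n_A*n_B*(2*n_A*n_B - n_A - n_B) / ((n_A+n_B)^2 * (n_A+n_B-1)) = 14336/3840 = 3.7333.
        SD[R] = 1.9322.
Step 4: Continuity-corrected z = (R + 0.5 - E[R]) / SD[R] = (8 + 0.5 - 9.0000) / 1.9322 = -0.2588.
Step 5: Two-sided p-value via normal approximation = 2*(1 - Phi(|z|)) = 0.795809.
Step 6: alpha = 0.1. fail to reject H0.

R = 8, z = -0.2588, p = 0.795809, fail to reject H0.


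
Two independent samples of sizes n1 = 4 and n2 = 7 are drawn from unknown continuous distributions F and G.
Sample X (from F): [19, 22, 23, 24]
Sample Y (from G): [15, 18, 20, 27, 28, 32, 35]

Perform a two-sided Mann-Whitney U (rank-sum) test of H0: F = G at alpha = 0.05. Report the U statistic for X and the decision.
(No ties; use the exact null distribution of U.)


Step 1: Combine and sort all 11 observations; assign midranks.
sorted (value, group): (15,Y), (18,Y), (19,X), (20,Y), (22,X), (23,X), (24,X), (27,Y), (28,Y), (32,Y), (35,Y)
ranks: 15->1, 18->2, 19->3, 20->4, 22->5, 23->6, 24->7, 27->8, 28->9, 32->10, 35->11
Step 2: Rank sum for X: R1 = 3 + 5 + 6 + 7 = 21.
Step 3: U_X = R1 - n1(n1+1)/2 = 21 - 4*5/2 = 21 - 10 = 11.
       U_Y = n1*n2 - U_X = 28 - 11 = 17.
Step 4: No ties, so the exact null distribution of U (based on enumerating the C(11,4) = 330 equally likely rank assignments) gives the two-sided p-value.
Step 5: p-value = 0.648485; compare to alpha = 0.05. fail to reject H0.

U_X = 11, p = 0.648485, fail to reject H0 at alpha = 0.05.


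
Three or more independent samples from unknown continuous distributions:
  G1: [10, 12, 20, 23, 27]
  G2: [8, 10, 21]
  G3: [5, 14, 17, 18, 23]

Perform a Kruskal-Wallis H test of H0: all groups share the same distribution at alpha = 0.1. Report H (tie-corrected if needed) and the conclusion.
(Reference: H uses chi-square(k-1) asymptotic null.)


Step 1: Combine all N = 13 observations and assign midranks.
sorted (value, group, rank): (5,G3,1), (8,G2,2), (10,G1,3.5), (10,G2,3.5), (12,G1,5), (14,G3,6), (17,G3,7), (18,G3,8), (20,G1,9), (21,G2,10), (23,G1,11.5), (23,G3,11.5), (27,G1,13)
Step 2: Sum ranks within each group.
R_1 = 42 (n_1 = 5)
R_2 = 15.5 (n_2 = 3)
R_3 = 33.5 (n_3 = 5)
Step 3: H = 12/(N(N+1)) * sum(R_i^2/n_i) - 3(N+1)
     = 12/(13*14) * (42^2/5 + 15.5^2/3 + 33.5^2/5) - 3*14
     = 0.065934 * 657.333 - 42
     = 1.340659.
Step 4: Ties present; correction factor C = 1 - 12/(13^3 - 13) = 0.994505. Corrected H = 1.340659 / 0.994505 = 1.348066.
Step 5: Under H0, H ~ chi^2(2); p-value = 0.509649.
Step 6: alpha = 0.1. fail to reject H0.

H = 1.3481, df = 2, p = 0.509649, fail to reject H0.


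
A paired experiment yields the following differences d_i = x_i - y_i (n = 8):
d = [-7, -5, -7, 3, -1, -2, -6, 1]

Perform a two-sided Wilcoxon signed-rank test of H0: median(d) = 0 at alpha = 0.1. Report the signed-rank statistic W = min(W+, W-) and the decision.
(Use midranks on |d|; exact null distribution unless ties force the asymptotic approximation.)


Step 1: Drop any zero differences (none here) and take |d_i|.
|d| = [7, 5, 7, 3, 1, 2, 6, 1]
Step 2: Midrank |d_i| (ties get averaged ranks).
ranks: |7|->7.5, |5|->5, |7|->7.5, |3|->4, |1|->1.5, |2|->3, |6|->6, |1|->1.5
Step 3: Attach original signs; sum ranks with positive sign and with negative sign.
W+ = 4 + 1.5 = 5.5
W- = 7.5 + 5 + 7.5 + 1.5 + 3 + 6 = 30.5
(Check: W+ + W- = 36 should equal n(n+1)/2 = 36.)
Step 4: Test statistic W = min(W+, W-) = 5.5.
Step 5: Ties in |d|, so use the tie-corrected normal approximation.
        E[W] = n(n+1)/4 = 8*9/4 = 18.
        Tie groups: |d|=1 (t=2), |d|=7 (t=2); sum(t^3 - t) = 12.
        Var[W] = n(n+1)(2n+1)/24 - sum(t^3-t)/48 = 1224/24 - 12/48 = 50.75.
        z = (W - E[W]) / sqrt(Var[W]) = (5.5 - 18) / 7.1239 = -1.7547.
        Two-sided p = 2*Phi(z) = 0.079318.
Step 6: alpha = 0.1. reject H0.

W+ = 5.5, W- = 30.5, W = min = 5.5, p = 0.079318, reject H0.


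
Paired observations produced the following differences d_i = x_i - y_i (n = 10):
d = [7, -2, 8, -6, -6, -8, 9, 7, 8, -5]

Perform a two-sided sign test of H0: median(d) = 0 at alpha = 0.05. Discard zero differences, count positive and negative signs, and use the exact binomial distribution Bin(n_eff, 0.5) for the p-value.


Step 1: Discard zero differences. Original n = 10; n_eff = number of nonzero differences = 10.
Nonzero differences (with sign): +7, -2, +8, -6, -6, -8, +9, +7, +8, -5
Step 2: Count signs: positive = 5, negative = 5.
Step 3: Under H0: P(positive) = 0.5, so the number of positives S ~ Bin(10, 0.5).
Step 4: Two-sided exact p-value = sum of Bin(10,0.5) probabilities at or below the observed probability = 1.000000.
Step 5: alpha = 0.05. fail to reject H0.

n_eff = 10, pos = 5, neg = 5, p = 1.000000, fail to reject H0.


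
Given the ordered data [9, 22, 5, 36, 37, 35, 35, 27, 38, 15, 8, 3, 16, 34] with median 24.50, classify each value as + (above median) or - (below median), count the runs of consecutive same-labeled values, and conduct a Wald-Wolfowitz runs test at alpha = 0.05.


Step 1: Compute median = 24.50; label A = above, B = below.
Labels in order: BBBAAAAAABBBBA  (n_A = 7, n_B = 7)
Step 2: Count runs R = 4.
Step 3: Under H0 (random ordering), E[R] = 2*n_A*n_B/(n_A+n_B) + 1 = 2*7*7/14 + 1 = 8.0000.
        Var[R] = 2*n_A*n_B*(2*n_A*n_B - n_A - n_B) / ((n_A+n_B)^2 * (n_A+n_B-1)) = 8232/2548 = 3.2308.
        SD[R] = 1.7974.
Step 4: Continuity-corrected z = (R + 0.5 - E[R]) / SD[R] = (4 + 0.5 - 8.0000) / 1.7974 = -1.9472.
Step 5: Two-sided p-value via normal approximation = 2*(1 - Phi(|z|)) = 0.051508.
Step 6: alpha = 0.05. fail to reject H0.

R = 4, z = -1.9472, p = 0.051508, fail to reject H0.


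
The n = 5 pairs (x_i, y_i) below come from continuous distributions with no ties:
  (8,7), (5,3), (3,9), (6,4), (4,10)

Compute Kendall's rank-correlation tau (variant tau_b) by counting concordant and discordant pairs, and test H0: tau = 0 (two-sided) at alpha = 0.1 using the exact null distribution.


Step 1: Enumerate the 10 unordered pairs (i,j) with i<j and classify each by sign(x_j-x_i) * sign(y_j-y_i).
  (1,2):dx=-3,dy=-4->C; (1,3):dx=-5,dy=+2->D; (1,4):dx=-2,dy=-3->C; (1,5):dx=-4,dy=+3->D
  (2,3):dx=-2,dy=+6->D; (2,4):dx=+1,dy=+1->C; (2,5):dx=-1,dy=+7->D; (3,4):dx=+3,dy=-5->D
  (3,5):dx=+1,dy=+1->C; (4,5):dx=-2,dy=+6->D
Step 2: C = 4, D = 6, total pairs = 10.
Step 3: tau = (C - D)/(n(n-1)/2) = (4 - 6)/10 = -0.200000.
Step 4: Exact two-sided p-value (enumerate n! = 120 permutations of y under H0): p = 0.816667.
Step 5: alpha = 0.1. fail to reject H0.

tau_b = -0.2000 (C=4, D=6), p = 0.816667, fail to reject H0.


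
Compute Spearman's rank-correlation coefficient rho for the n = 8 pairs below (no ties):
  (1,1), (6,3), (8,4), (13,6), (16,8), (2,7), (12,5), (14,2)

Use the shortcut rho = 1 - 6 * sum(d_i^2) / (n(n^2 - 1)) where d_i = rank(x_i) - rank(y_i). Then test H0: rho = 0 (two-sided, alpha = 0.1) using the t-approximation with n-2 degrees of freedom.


Step 1: Rank x and y separately (midranks; no ties here).
rank(x): 1->1, 6->3, 8->4, 13->6, 16->8, 2->2, 12->5, 14->7
rank(y): 1->1, 3->3, 4->4, 6->6, 8->8, 7->7, 5->5, 2->2
Step 2: d_i = R_x(i) - R_y(i); compute d_i^2.
  (1-1)^2=0, (3-3)^2=0, (4-4)^2=0, (6-6)^2=0, (8-8)^2=0, (2-7)^2=25, (5-5)^2=0, (7-2)^2=25
sum(d^2) = 50.
Step 3: rho = 1 - 6*50 / (8*(8^2 - 1)) = 1 - 300/504 = 0.404762.
Step 4: Under H0, t = rho * sqrt((n-2)/(1-rho^2)) = 1.0842 ~ t(6).
Step 5: Two-sided p-value from the t-distribution with 6 df = 0.319889.
Step 6: alpha = 0.1. fail to reject H0.

rho = 0.4048, p = 0.319889, fail to reject H0 at alpha = 0.1.


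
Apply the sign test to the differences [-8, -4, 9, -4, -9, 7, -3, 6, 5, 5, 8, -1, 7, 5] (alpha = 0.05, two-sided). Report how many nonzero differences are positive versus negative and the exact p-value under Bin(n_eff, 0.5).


Step 1: Discard zero differences. Original n = 14; n_eff = number of nonzero differences = 14.
Nonzero differences (with sign): -8, -4, +9, -4, -9, +7, -3, +6, +5, +5, +8, -1, +7, +5
Step 2: Count signs: positive = 8, negative = 6.
Step 3: Under H0: P(positive) = 0.5, so the number of positives S ~ Bin(14, 0.5).
Step 4: Two-sided exact p-value = sum of Bin(14,0.5) probabilities at or below the observed probability = 0.790527.
Step 5: alpha = 0.05. fail to reject H0.

n_eff = 14, pos = 8, neg = 6, p = 0.790527, fail to reject H0.


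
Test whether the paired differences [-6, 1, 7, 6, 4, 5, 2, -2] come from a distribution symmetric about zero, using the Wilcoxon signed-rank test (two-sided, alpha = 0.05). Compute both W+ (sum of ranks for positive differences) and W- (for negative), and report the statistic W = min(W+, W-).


Step 1: Drop any zero differences (none here) and take |d_i|.
|d| = [6, 1, 7, 6, 4, 5, 2, 2]
Step 2: Midrank |d_i| (ties get averaged ranks).
ranks: |6|->6.5, |1|->1, |7|->8, |6|->6.5, |4|->4, |5|->5, |2|->2.5, |2|->2.5
Step 3: Attach original signs; sum ranks with positive sign and with negative sign.
W+ = 1 + 8 + 6.5 + 4 + 5 + 2.5 = 27
W- = 6.5 + 2.5 = 9
(Check: W+ + W- = 36 should equal n(n+1)/2 = 36.)
Step 4: Test statistic W = min(W+, W-) = 9.
Step 5: Ties in |d|, so use the tie-corrected normal approximation.
        E[W] = n(n+1)/4 = 8*9/4 = 18.
        Tie groups: |d|=2 (t=2), |d|=6 (t=2); sum(t^3 - t) = 12.
        Var[W] = n(n+1)(2n+1)/24 - sum(t^3-t)/48 = 1224/24 - 12/48 = 50.75.
        z = (W - E[W]) / sqrt(Var[W]) = (9 - 18) / 7.1239 = -1.2634.
        Two-sided p = 2*Phi(z) = 0.206463.
Step 6: alpha = 0.05. fail to reject H0.

W+ = 27, W- = 9, W = min = 9, p = 0.206463, fail to reject H0.


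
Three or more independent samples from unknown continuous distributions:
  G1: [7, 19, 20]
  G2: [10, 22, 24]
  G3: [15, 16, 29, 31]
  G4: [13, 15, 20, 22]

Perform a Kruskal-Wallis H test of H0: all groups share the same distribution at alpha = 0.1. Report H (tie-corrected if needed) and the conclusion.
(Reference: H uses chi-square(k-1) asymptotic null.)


Step 1: Combine all N = 14 observations and assign midranks.
sorted (value, group, rank): (7,G1,1), (10,G2,2), (13,G4,3), (15,G3,4.5), (15,G4,4.5), (16,G3,6), (19,G1,7), (20,G1,8.5), (20,G4,8.5), (22,G2,10.5), (22,G4,10.5), (24,G2,12), (29,G3,13), (31,G3,14)
Step 2: Sum ranks within each group.
R_1 = 16.5 (n_1 = 3)
R_2 = 24.5 (n_2 = 3)
R_3 = 37.5 (n_3 = 4)
R_4 = 26.5 (n_4 = 4)
Step 3: H = 12/(N(N+1)) * sum(R_i^2/n_i) - 3(N+1)
     = 12/(14*15) * (16.5^2/3 + 24.5^2/3 + 37.5^2/4 + 26.5^2/4) - 3*15
     = 0.057143 * 817.958 - 45
     = 1.740476.
Step 4: Ties present; correction factor C = 1 - 18/(14^3 - 14) = 0.993407. Corrected H = 1.740476 / 0.993407 = 1.752028.
Step 5: Under H0, H ~ chi^2(3); p-value = 0.625429.
Step 6: alpha = 0.1. fail to reject H0.

H = 1.7520, df = 3, p = 0.625429, fail to reject H0.


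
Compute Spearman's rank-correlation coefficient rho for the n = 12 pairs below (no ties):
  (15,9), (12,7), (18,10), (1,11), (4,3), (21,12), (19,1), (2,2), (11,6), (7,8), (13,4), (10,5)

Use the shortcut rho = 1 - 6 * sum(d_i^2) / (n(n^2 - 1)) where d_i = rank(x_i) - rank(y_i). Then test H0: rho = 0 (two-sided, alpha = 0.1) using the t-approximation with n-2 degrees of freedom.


Step 1: Rank x and y separately (midranks; no ties here).
rank(x): 15->9, 12->7, 18->10, 1->1, 4->3, 21->12, 19->11, 2->2, 11->6, 7->4, 13->8, 10->5
rank(y): 9->9, 7->7, 10->10, 11->11, 3->3, 12->12, 1->1, 2->2, 6->6, 8->8, 4->4, 5->5
Step 2: d_i = R_x(i) - R_y(i); compute d_i^2.
  (9-9)^2=0, (7-7)^2=0, (10-10)^2=0, (1-11)^2=100, (3-3)^2=0, (12-12)^2=0, (11-1)^2=100, (2-2)^2=0, (6-6)^2=0, (4-8)^2=16, (8-4)^2=16, (5-5)^2=0
sum(d^2) = 232.
Step 3: rho = 1 - 6*232 / (12*(12^2 - 1)) = 1 - 1392/1716 = 0.188811.
Step 4: Under H0, t = rho * sqrt((n-2)/(1-rho^2)) = 0.6080 ~ t(10).
Step 5: Two-sided p-value from the t-distribution with 10 df = 0.556737.
Step 6: alpha = 0.1. fail to reject H0.

rho = 0.1888, p = 0.556737, fail to reject H0 at alpha = 0.1.


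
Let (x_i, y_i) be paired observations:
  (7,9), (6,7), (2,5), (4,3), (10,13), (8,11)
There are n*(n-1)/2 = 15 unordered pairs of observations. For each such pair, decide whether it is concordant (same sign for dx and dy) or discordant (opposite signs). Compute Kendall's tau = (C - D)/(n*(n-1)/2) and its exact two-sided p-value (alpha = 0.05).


Step 1: Enumerate the 15 unordered pairs (i,j) with i<j and classify each by sign(x_j-x_i) * sign(y_j-y_i).
  (1,2):dx=-1,dy=-2->C; (1,3):dx=-5,dy=-4->C; (1,4):dx=-3,dy=-6->C; (1,5):dx=+3,dy=+4->C
  (1,6):dx=+1,dy=+2->C; (2,3):dx=-4,dy=-2->C; (2,4):dx=-2,dy=-4->C; (2,5):dx=+4,dy=+6->C
  (2,6):dx=+2,dy=+4->C; (3,4):dx=+2,dy=-2->D; (3,5):dx=+8,dy=+8->C; (3,6):dx=+6,dy=+6->C
  (4,5):dx=+6,dy=+10->C; (4,6):dx=+4,dy=+8->C; (5,6):dx=-2,dy=-2->C
Step 2: C = 14, D = 1, total pairs = 15.
Step 3: tau = (C - D)/(n(n-1)/2) = (14 - 1)/15 = 0.866667.
Step 4: Exact two-sided p-value (enumerate n! = 720 permutations of y under H0): p = 0.016667.
Step 5: alpha = 0.05. reject H0.

tau_b = 0.8667 (C=14, D=1), p = 0.016667, reject H0.


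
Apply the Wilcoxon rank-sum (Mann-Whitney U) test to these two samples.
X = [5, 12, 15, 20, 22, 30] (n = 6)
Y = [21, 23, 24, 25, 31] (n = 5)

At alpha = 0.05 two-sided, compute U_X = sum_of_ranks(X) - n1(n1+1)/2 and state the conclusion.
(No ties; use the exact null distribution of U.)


Step 1: Combine and sort all 11 observations; assign midranks.
sorted (value, group): (5,X), (12,X), (15,X), (20,X), (21,Y), (22,X), (23,Y), (24,Y), (25,Y), (30,X), (31,Y)
ranks: 5->1, 12->2, 15->3, 20->4, 21->5, 22->6, 23->7, 24->8, 25->9, 30->10, 31->11
Step 2: Rank sum for X: R1 = 1 + 2 + 3 + 4 + 6 + 10 = 26.
Step 3: U_X = R1 - n1(n1+1)/2 = 26 - 6*7/2 = 26 - 21 = 5.
       U_Y = n1*n2 - U_X = 30 - 5 = 25.
Step 4: No ties, so the exact null distribution of U (based on enumerating the C(11,6) = 462 equally likely rank assignments) gives the two-sided p-value.
Step 5: p-value = 0.082251; compare to alpha = 0.05. fail to reject H0.

U_X = 5, p = 0.082251, fail to reject H0 at alpha = 0.05.


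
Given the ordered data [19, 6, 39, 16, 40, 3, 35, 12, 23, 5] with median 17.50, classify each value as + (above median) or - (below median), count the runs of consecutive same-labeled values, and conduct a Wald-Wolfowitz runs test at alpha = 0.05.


Step 1: Compute median = 17.50; label A = above, B = below.
Labels in order: ABABABABAB  (n_A = 5, n_B = 5)
Step 2: Count runs R = 10.
Step 3: Under H0 (random ordering), E[R] = 2*n_A*n_B/(n_A+n_B) + 1 = 2*5*5/10 + 1 = 6.0000.
        Var[R] = 2*n_A*n_B*(2*n_A*n_B - n_A - n_B) / ((n_A+n_B)^2 * (n_A+n_B-1)) = 2000/900 = 2.2222.
        SD[R] = 1.4907.
Step 4: Continuity-corrected z = (R - 0.5 - E[R]) / SD[R] = (10 - 0.5 - 6.0000) / 1.4907 = 2.3479.
Step 5: Two-sided p-value via normal approximation = 2*(1 - Phi(|z|)) = 0.018881.
Step 6: alpha = 0.05. reject H0.

R = 10, z = 2.3479, p = 0.018881, reject H0.


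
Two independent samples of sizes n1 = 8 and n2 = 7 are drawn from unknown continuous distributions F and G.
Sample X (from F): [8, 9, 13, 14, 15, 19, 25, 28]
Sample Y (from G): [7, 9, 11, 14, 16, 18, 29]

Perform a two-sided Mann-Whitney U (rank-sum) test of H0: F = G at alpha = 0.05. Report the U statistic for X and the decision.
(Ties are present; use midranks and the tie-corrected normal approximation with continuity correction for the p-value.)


Step 1: Combine and sort all 15 observations; assign midranks.
sorted (value, group): (7,Y), (8,X), (9,X), (9,Y), (11,Y), (13,X), (14,X), (14,Y), (15,X), (16,Y), (18,Y), (19,X), (25,X), (28,X), (29,Y)
ranks: 7->1, 8->2, 9->3.5, 9->3.5, 11->5, 13->6, 14->7.5, 14->7.5, 15->9, 16->10, 18->11, 19->12, 25->13, 28->14, 29->15
Step 2: Rank sum for X: R1 = 2 + 3.5 + 6 + 7.5 + 9 + 12 + 13 + 14 = 67.
Step 3: U_X = R1 - n1(n1+1)/2 = 67 - 8*9/2 = 67 - 36 = 31.
       U_Y = n1*n2 - U_X = 56 - 31 = 25.
Step 4: Ties are present, so use the tie-corrected normal approximation (with continuity correction) for the p-value.
Step 5: p-value = 0.771941; compare to alpha = 0.05. fail to reject H0.

U_X = 31, p = 0.771941, fail to reject H0 at alpha = 0.05.


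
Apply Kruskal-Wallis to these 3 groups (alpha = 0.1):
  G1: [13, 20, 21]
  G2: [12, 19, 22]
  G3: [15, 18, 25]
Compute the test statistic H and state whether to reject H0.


Step 1: Combine all N = 9 observations and assign midranks.
sorted (value, group, rank): (12,G2,1), (13,G1,2), (15,G3,3), (18,G3,4), (19,G2,5), (20,G1,6), (21,G1,7), (22,G2,8), (25,G3,9)
Step 2: Sum ranks within each group.
R_1 = 15 (n_1 = 3)
R_2 = 14 (n_2 = 3)
R_3 = 16 (n_3 = 3)
Step 3: H = 12/(N(N+1)) * sum(R_i^2/n_i) - 3(N+1)
     = 12/(9*10) * (15^2/3 + 14^2/3 + 16^2/3) - 3*10
     = 0.133333 * 225.667 - 30
     = 0.088889.
Step 4: No ties, so H is used without correction.
Step 5: Under H0, H ~ chi^2(2); p-value = 0.956529.
Step 6: alpha = 0.1. fail to reject H0.

H = 0.0889, df = 2, p = 0.956529, fail to reject H0.


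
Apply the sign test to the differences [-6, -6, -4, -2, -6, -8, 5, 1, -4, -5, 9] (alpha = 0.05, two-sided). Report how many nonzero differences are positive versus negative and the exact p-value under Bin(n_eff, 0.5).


Step 1: Discard zero differences. Original n = 11; n_eff = number of nonzero differences = 11.
Nonzero differences (with sign): -6, -6, -4, -2, -6, -8, +5, +1, -4, -5, +9
Step 2: Count signs: positive = 3, negative = 8.
Step 3: Under H0: P(positive) = 0.5, so the number of positives S ~ Bin(11, 0.5).
Step 4: Two-sided exact p-value = sum of Bin(11,0.5) probabilities at or below the observed probability = 0.226562.
Step 5: alpha = 0.05. fail to reject H0.

n_eff = 11, pos = 3, neg = 8, p = 0.226562, fail to reject H0.


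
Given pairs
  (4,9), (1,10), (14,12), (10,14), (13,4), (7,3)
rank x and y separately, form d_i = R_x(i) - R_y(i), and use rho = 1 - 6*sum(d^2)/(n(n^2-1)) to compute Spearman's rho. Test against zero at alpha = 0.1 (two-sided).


Step 1: Rank x and y separately (midranks; no ties here).
rank(x): 4->2, 1->1, 14->6, 10->4, 13->5, 7->3
rank(y): 9->3, 10->4, 12->5, 14->6, 4->2, 3->1
Step 2: d_i = R_x(i) - R_y(i); compute d_i^2.
  (2-3)^2=1, (1-4)^2=9, (6-5)^2=1, (4-6)^2=4, (5-2)^2=9, (3-1)^2=4
sum(d^2) = 28.
Step 3: rho = 1 - 6*28 / (6*(6^2 - 1)) = 1 - 168/210 = 0.200000.
Step 4: Under H0, t = rho * sqrt((n-2)/(1-rho^2)) = 0.4082 ~ t(4).
Step 5: Two-sided p-value from the t-distribution with 4 df = 0.704000.
Step 6: alpha = 0.1. fail to reject H0.

rho = 0.2000, p = 0.704000, fail to reject H0 at alpha = 0.1.


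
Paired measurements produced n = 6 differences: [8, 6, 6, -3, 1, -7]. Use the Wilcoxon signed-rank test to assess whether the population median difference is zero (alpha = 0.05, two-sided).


Step 1: Drop any zero differences (none here) and take |d_i|.
|d| = [8, 6, 6, 3, 1, 7]
Step 2: Midrank |d_i| (ties get averaged ranks).
ranks: |8|->6, |6|->3.5, |6|->3.5, |3|->2, |1|->1, |7|->5
Step 3: Attach original signs; sum ranks with positive sign and with negative sign.
W+ = 6 + 3.5 + 3.5 + 1 = 14
W- = 2 + 5 = 7
(Check: W+ + W- = 21 should equal n(n+1)/2 = 21.)
Step 4: Test statistic W = min(W+, W-) = 7.
Step 5: Ties in |d|, so use the tie-corrected normal approximation.
        E[W] = n(n+1)/4 = 6*7/4 = 10.5.
        Tie groups: |d|=6 (t=2); sum(t^3 - t) = 6.
        Var[W] = n(n+1)(2n+1)/24 - sum(t^3-t)/48 = 546/24 - 6/48 = 22.625.
        z = (W - E[W]) / sqrt(Var[W]) = (7 - 10.5) / 4.7566 = -0.7358.
        Two-sided p = 2*Phi(z) = 0.461838.
Step 6: alpha = 0.05. fail to reject H0.

W+ = 14, W- = 7, W = min = 7, p = 0.461838, fail to reject H0.


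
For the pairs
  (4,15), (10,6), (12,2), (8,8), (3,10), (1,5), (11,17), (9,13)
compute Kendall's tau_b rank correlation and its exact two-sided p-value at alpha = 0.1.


Step 1: Enumerate the 28 unordered pairs (i,j) with i<j and classify each by sign(x_j-x_i) * sign(y_j-y_i).
  (1,2):dx=+6,dy=-9->D; (1,3):dx=+8,dy=-13->D; (1,4):dx=+4,dy=-7->D; (1,5):dx=-1,dy=-5->C
  (1,6):dx=-3,dy=-10->C; (1,7):dx=+7,dy=+2->C; (1,8):dx=+5,dy=-2->D; (2,3):dx=+2,dy=-4->D
  (2,4):dx=-2,dy=+2->D; (2,5):dx=-7,dy=+4->D; (2,6):dx=-9,dy=-1->C; (2,7):dx=+1,dy=+11->C
  (2,8):dx=-1,dy=+7->D; (3,4):dx=-4,dy=+6->D; (3,5):dx=-9,dy=+8->D; (3,6):dx=-11,dy=+3->D
  (3,7):dx=-1,dy=+15->D; (3,8):dx=-3,dy=+11->D; (4,5):dx=-5,dy=+2->D; (4,6):dx=-7,dy=-3->C
  (4,7):dx=+3,dy=+9->C; (4,8):dx=+1,dy=+5->C; (5,6):dx=-2,dy=-5->C; (5,7):dx=+8,dy=+7->C
  (5,8):dx=+6,dy=+3->C; (6,7):dx=+10,dy=+12->C; (6,8):dx=+8,dy=+8->C; (7,8):dx=-2,dy=-4->C
Step 2: C = 14, D = 14, total pairs = 28.
Step 3: tau = (C - D)/(n(n-1)/2) = (14 - 14)/28 = 0.000000.
Step 4: Exact two-sided p-value (enumerate n! = 40320 permutations of y under H0): p = 1.000000.
Step 5: alpha = 0.1. fail to reject H0.

tau_b = 0.0000 (C=14, D=14), p = 1.000000, fail to reject H0.


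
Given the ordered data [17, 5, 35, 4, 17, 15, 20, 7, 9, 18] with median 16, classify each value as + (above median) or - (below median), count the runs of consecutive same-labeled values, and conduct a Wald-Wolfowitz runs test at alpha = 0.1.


Step 1: Compute median = 16; label A = above, B = below.
Labels in order: ABABABABBA  (n_A = 5, n_B = 5)
Step 2: Count runs R = 9.
Step 3: Under H0 (random ordering), E[R] = 2*n_A*n_B/(n_A+n_B) + 1 = 2*5*5/10 + 1 = 6.0000.
        Var[R] = 2*n_A*n_B*(2*n_A*n_B - n_A - n_B) / ((n_A+n_B)^2 * (n_A+n_B-1)) = 2000/900 = 2.2222.
        SD[R] = 1.4907.
Step 4: Continuity-corrected z = (R - 0.5 - E[R]) / SD[R] = (9 - 0.5 - 6.0000) / 1.4907 = 1.6771.
Step 5: Two-sided p-value via normal approximation = 2*(1 - Phi(|z|)) = 0.093533.
Step 6: alpha = 0.1. reject H0.

R = 9, z = 1.6771, p = 0.093533, reject H0.


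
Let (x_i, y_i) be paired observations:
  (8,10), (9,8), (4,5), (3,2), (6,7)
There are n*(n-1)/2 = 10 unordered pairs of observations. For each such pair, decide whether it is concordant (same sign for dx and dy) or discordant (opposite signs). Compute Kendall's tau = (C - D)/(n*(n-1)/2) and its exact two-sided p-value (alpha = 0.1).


Step 1: Enumerate the 10 unordered pairs (i,j) with i<j and classify each by sign(x_j-x_i) * sign(y_j-y_i).
  (1,2):dx=+1,dy=-2->D; (1,3):dx=-4,dy=-5->C; (1,4):dx=-5,dy=-8->C; (1,5):dx=-2,dy=-3->C
  (2,3):dx=-5,dy=-3->C; (2,4):dx=-6,dy=-6->C; (2,5):dx=-3,dy=-1->C; (3,4):dx=-1,dy=-3->C
  (3,5):dx=+2,dy=+2->C; (4,5):dx=+3,dy=+5->C
Step 2: C = 9, D = 1, total pairs = 10.
Step 3: tau = (C - D)/(n(n-1)/2) = (9 - 1)/10 = 0.800000.
Step 4: Exact two-sided p-value (enumerate n! = 120 permutations of y under H0): p = 0.083333.
Step 5: alpha = 0.1. reject H0.

tau_b = 0.8000 (C=9, D=1), p = 0.083333, reject H0.


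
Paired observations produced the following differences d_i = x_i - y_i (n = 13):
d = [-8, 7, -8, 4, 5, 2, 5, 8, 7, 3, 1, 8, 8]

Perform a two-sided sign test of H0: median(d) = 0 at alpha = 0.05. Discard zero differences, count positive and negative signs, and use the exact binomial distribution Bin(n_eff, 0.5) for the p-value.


Step 1: Discard zero differences. Original n = 13; n_eff = number of nonzero differences = 13.
Nonzero differences (with sign): -8, +7, -8, +4, +5, +2, +5, +8, +7, +3, +1, +8, +8
Step 2: Count signs: positive = 11, negative = 2.
Step 3: Under H0: P(positive) = 0.5, so the number of positives S ~ Bin(13, 0.5).
Step 4: Two-sided exact p-value = sum of Bin(13,0.5) probabilities at or below the observed probability = 0.022461.
Step 5: alpha = 0.05. reject H0.

n_eff = 13, pos = 11, neg = 2, p = 0.022461, reject H0.


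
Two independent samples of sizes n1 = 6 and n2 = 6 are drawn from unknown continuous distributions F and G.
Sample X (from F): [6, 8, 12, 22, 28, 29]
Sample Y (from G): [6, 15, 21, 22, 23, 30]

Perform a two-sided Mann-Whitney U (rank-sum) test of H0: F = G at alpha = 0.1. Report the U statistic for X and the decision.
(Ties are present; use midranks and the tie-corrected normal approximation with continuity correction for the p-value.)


Step 1: Combine and sort all 12 observations; assign midranks.
sorted (value, group): (6,X), (6,Y), (8,X), (12,X), (15,Y), (21,Y), (22,X), (22,Y), (23,Y), (28,X), (29,X), (30,Y)
ranks: 6->1.5, 6->1.5, 8->3, 12->4, 15->5, 21->6, 22->7.5, 22->7.5, 23->9, 28->10, 29->11, 30->12
Step 2: Rank sum for X: R1 = 1.5 + 3 + 4 + 7.5 + 10 + 11 = 37.
Step 3: U_X = R1 - n1(n1+1)/2 = 37 - 6*7/2 = 37 - 21 = 16.
       U_Y = n1*n2 - U_X = 36 - 16 = 20.
Step 4: Ties are present, so use the tie-corrected normal approximation (with continuity correction) for the p-value.
Step 5: p-value = 0.809527; compare to alpha = 0.1. fail to reject H0.

U_X = 16, p = 0.809527, fail to reject H0 at alpha = 0.1.


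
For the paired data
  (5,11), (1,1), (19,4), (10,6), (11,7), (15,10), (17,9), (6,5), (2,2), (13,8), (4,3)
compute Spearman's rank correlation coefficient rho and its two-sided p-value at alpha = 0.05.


Step 1: Rank x and y separately (midranks; no ties here).
rank(x): 5->4, 1->1, 19->11, 10->6, 11->7, 15->9, 17->10, 6->5, 2->2, 13->8, 4->3
rank(y): 11->11, 1->1, 4->4, 6->6, 7->7, 10->10, 9->9, 5->5, 2->2, 8->8, 3->3
Step 2: d_i = R_x(i) - R_y(i); compute d_i^2.
  (4-11)^2=49, (1-1)^2=0, (11-4)^2=49, (6-6)^2=0, (7-7)^2=0, (9-10)^2=1, (10-9)^2=1, (5-5)^2=0, (2-2)^2=0, (8-8)^2=0, (3-3)^2=0
sum(d^2) = 100.
Step 3: rho = 1 - 6*100 / (11*(11^2 - 1)) = 1 - 600/1320 = 0.545455.
Step 4: Under H0, t = rho * sqrt((n-2)/(1-rho^2)) = 1.9524 ~ t(9).
Step 5: Two-sided p-value from the t-distribution with 9 df = 0.082651.
Step 6: alpha = 0.05. fail to reject H0.

rho = 0.5455, p = 0.082651, fail to reject H0 at alpha = 0.05.


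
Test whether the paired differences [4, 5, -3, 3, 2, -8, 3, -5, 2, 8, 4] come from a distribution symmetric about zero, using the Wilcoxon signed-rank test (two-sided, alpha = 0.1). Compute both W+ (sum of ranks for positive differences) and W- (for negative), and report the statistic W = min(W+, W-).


Step 1: Drop any zero differences (none here) and take |d_i|.
|d| = [4, 5, 3, 3, 2, 8, 3, 5, 2, 8, 4]
Step 2: Midrank |d_i| (ties get averaged ranks).
ranks: |4|->6.5, |5|->8.5, |3|->4, |3|->4, |2|->1.5, |8|->10.5, |3|->4, |5|->8.5, |2|->1.5, |8|->10.5, |4|->6.5
Step 3: Attach original signs; sum ranks with positive sign and with negative sign.
W+ = 6.5 + 8.5 + 4 + 1.5 + 4 + 1.5 + 10.5 + 6.5 = 43
W- = 4 + 10.5 + 8.5 = 23
(Check: W+ + W- = 66 should equal n(n+1)/2 = 66.)
Step 4: Test statistic W = min(W+, W-) = 23.
Step 5: Ties in |d|, so use the tie-corrected normal approximation.
        E[W] = n(n+1)/4 = 11*12/4 = 33.
        Tie groups: |d|=2 (t=2), |d|=3 (t=3), |d|=4 (t=2), |d|=5 (t=2), |d|=8 (t=2); sum(t^3 - t) = 48.
        Var[W] = n(n+1)(2n+1)/24 - sum(t^3-t)/48 = 3036/24 - 48/48 = 125.5.
        z = (W - E[W]) / sqrt(Var[W]) = (23 - 33) / 11.2027 = -0.8926.
        Two-sided p = 2*Phi(z) = 0.372048.
Step 6: alpha = 0.1. fail to reject H0.

W+ = 43, W- = 23, W = min = 23, p = 0.372048, fail to reject H0.


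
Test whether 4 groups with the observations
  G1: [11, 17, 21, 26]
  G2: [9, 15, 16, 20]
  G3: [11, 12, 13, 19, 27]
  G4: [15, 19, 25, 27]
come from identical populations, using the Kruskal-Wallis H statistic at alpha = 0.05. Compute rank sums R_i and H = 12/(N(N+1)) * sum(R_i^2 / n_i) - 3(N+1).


Step 1: Combine all N = 17 observations and assign midranks.
sorted (value, group, rank): (9,G2,1), (11,G1,2.5), (11,G3,2.5), (12,G3,4), (13,G3,5), (15,G2,6.5), (15,G4,6.5), (16,G2,8), (17,G1,9), (19,G3,10.5), (19,G4,10.5), (20,G2,12), (21,G1,13), (25,G4,14), (26,G1,15), (27,G3,16.5), (27,G4,16.5)
Step 2: Sum ranks within each group.
R_1 = 39.5 (n_1 = 4)
R_2 = 27.5 (n_2 = 4)
R_3 = 38.5 (n_3 = 5)
R_4 = 47.5 (n_4 = 4)
Step 3: H = 12/(N(N+1)) * sum(R_i^2/n_i) - 3(N+1)
     = 12/(17*18) * (39.5^2/4 + 27.5^2/4 + 38.5^2/5 + 47.5^2/4) - 3*18
     = 0.039216 * 1439.64 - 54
     = 2.456373.
Step 4: Ties present; correction factor C = 1 - 24/(17^3 - 17) = 0.995098. Corrected H = 2.456373 / 0.995098 = 2.468473.
Step 5: Under H0, H ~ chi^2(3); p-value = 0.481016.
Step 6: alpha = 0.05. fail to reject H0.

H = 2.4685, df = 3, p = 0.481016, fail to reject H0.
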